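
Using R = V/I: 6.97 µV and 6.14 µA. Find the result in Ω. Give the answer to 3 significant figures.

(6.97 × 10⁻⁶) / (6.14 × 10⁻⁶) = 1.1352 Ω

1.14 Ω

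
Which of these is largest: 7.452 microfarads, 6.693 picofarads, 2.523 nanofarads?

7.452 microfarads = 0.000007452 farads
6.693 picofarads = 0.000000000006693 farads
2.523 nanofarads = 0.000000002523 farads

7.452 microfarads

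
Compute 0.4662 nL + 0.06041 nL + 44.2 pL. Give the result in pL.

In pL:
  0.4662 nL = 0.4662 × 10³ pL = 466.2
  0.06041 nL = 0.06041 × 10³ pL = 60.41
  44.2 pL → 44.2
Sum: 466.2 + 60.41 + 44.2 = 570.81

570.81 pL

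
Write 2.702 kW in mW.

2702000 mW

kilo = 10³, milli = 10⁻³; factor is 10⁶.
2.702 × 10⁶ = 2702000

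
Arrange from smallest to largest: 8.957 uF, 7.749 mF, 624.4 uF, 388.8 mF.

8.957 uF < 624.4 uF < 7.749 mF < 388.8 mF

8.957 uF = 0.000008957 F
7.749 mF = 0.007749 F
624.4 uF = 0.0006244 F
388.8 mF = 0.3888 F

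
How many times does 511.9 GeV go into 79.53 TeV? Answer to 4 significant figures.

(79.53e12) / (511.9e9) = 0.15536e3

155.4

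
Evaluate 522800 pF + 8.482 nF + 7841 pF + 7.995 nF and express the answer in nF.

547.118 nF

In nF:
  522800 pF = 522800 × 10⁻³ nF = 522.8
  8.482 nF → 8.482
  7841 pF = 7841 × 10⁻³ nF = 7.841
  7.995 nF → 7.995
Sum: 522.8 + 8.482 + 7.841 + 7.995 = 547.118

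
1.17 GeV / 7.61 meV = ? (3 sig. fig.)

(1.17 × 10⁹) / (7.61 × 10⁻³) = 0.1537 × 10¹²

154000000000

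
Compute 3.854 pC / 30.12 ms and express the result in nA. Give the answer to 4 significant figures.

(3.854e-12) / (30.12e-3) = 0.127955e-9 A

0.1280 nA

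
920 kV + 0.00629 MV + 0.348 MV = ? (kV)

1274.29 kV

In kV:
  920 kV → 920
  0.00629 MV = 0.00629e3 kV = 6.29
  0.348 MV = 0.348e3 kV = 348
Sum: 920 + 6.29 + 348 = 1274.29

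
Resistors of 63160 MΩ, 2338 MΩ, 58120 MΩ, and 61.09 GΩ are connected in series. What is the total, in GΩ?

In GΩ:
  63160 MΩ = 63160 × 10⁻³ GΩ = 63.16
  2338 MΩ = 2338 × 10⁻³ GΩ = 2.338
  58120 MΩ = 58120 × 10⁻³ GΩ = 58.12
  61.09 GΩ → 61.09
Sum: 63.16 + 2.338 + 58.12 + 61.09 = 184.708

184.708 GΩ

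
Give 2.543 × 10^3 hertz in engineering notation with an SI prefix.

= 2.543 × 10^3 hertz; 10^3 is kilo.

2.543 kilohertz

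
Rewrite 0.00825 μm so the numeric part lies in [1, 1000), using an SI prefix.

8.25 nm

= 8.25e-9 m; 1e-9 is nano.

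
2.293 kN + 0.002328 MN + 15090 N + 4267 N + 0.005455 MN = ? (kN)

In kN:
  2.293 kN → 2.293
  0.002328 MN = 0.002328e3 kN = 2.328
  15090 N = 15090e-3 kN = 15.09
  4267 N = 4267e-3 kN = 4.267
  0.005455 MN = 0.005455e3 kN = 5.455
Sum: 2.293 + 2.328 + 15.09 + 4.267 + 5.455 = 29.433

29.433 kN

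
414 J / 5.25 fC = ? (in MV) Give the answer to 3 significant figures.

78900000000 MV

(414) / (5.25e-15) = 78.857e15 V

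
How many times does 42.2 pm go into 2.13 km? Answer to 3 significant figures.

(2.13 × 10^3) / (42.2 × 10^-12) = 0.05047 × 10^15

50500000000000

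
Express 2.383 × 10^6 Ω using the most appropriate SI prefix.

= 2.383 × 10^6 Ω; 10^6 is mega.

2.383 MΩ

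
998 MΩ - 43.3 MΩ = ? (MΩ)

954.7 MΩ

In MΩ:
  998 MΩ → 998
  43.3 MΩ → 43.3
Difference: 998 - 43.3 = 954.7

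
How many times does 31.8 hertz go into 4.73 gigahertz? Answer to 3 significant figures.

(4.73 × 10⁹) / (31.8) = 0.1487 × 10⁹

149000000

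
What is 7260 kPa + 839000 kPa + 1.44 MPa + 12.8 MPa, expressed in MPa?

In MPa:
  7260 kPa = 7260e-3 MPa = 7.26
  839000 kPa = 839000e-3 MPa = 839
  1.44 MPa → 1.44
  12.8 MPa → 12.8
Sum: 7.26 + 839 + 1.44 + 12.8 = 860.5

860.5 MPa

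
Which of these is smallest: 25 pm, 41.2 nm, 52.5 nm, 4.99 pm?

4.99 pm

25 pm = 0.000000000025 m
41.2 nm = 0.0000000412 m
52.5 nm = 0.0000000525 m
4.99 pm = 0.00000000000499 m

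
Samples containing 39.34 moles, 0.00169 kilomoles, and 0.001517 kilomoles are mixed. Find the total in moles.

In moles:
  39.34 moles → 39.34
  0.00169 kilomoles = 0.00169e3 moles = 1.69
  0.001517 kilomoles = 0.001517e3 moles = 1.517
Sum: 39.34 + 1.69 + 1.517 = 42.547

42.547 moles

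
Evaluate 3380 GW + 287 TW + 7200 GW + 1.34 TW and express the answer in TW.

In TW:
  3380 GW = 3380 × 10⁻³ TW = 3.38
  287 TW → 287
  7200 GW = 7200 × 10⁻³ TW = 7.2
  1.34 TW → 1.34
Sum: 3.38 + 287 + 7.2 + 1.34 = 298.92

298.92 TW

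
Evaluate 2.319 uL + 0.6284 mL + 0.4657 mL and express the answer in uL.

1096.419 uL

In uL:
  2.319 uL → 2.319
  0.6284 mL = 0.6284 × 10³ uL = 628.4
  0.4657 mL = 0.4657 × 10³ uL = 465.7
Sum: 2.319 + 628.4 + 465.7 = 1096.419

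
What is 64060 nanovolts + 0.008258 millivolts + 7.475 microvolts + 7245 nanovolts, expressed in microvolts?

In microvolts:
  64060 nanovolts = 64060 × 10⁻³ microvolts = 64.06
  0.008258 millivolts = 0.008258 × 10³ microvolts = 8.258
  7.475 microvolts → 7.475
  7245 nanovolts = 7245 × 10⁻³ microvolts = 7.245
Sum: 64.06 + 8.258 + 7.475 + 7.245 = 87.038

87.038 microvolts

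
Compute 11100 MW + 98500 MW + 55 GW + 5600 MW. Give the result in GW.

In GW:
  11100 MW = 11100 × 10^-3 GW = 11.1
  98500 MW = 98500 × 10^-3 GW = 98.5
  55 GW → 55
  5600 MW = 5600 × 10^-3 GW = 5.6
Sum: 11.1 + 98.5 + 55 + 5.6 = 170.2

170.2 GW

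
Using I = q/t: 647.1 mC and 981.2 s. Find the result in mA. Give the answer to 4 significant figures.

0.6595 mA

(647.1 × 10^-3) / (981.2) = 0.659499 × 10^-3 A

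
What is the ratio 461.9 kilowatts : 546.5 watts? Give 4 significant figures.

845.2

(461.9e3) / (546.5) = 0.8452e3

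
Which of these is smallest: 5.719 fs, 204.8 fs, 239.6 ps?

5.719 fs = 0.000000000000005719 s
204.8 fs = 0.0000000000002048 s
239.6 ps = 0.0000000002396 s

5.719 fs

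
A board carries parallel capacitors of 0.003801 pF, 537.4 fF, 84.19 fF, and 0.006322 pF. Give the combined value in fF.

631.713 fF

In fF:
  0.003801 pF = 0.003801 × 10^3 fF = 3.801
  537.4 fF → 537.4
  84.19 fF → 84.19
  0.006322 pF = 0.006322 × 10^3 fF = 6.322
Sum: 3.801 + 537.4 + 84.19 + 6.322 = 631.713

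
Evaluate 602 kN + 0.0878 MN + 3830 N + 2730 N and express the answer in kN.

696.36 kN

In kN:
  602 kN → 602
  0.0878 MN = 0.0878 × 10^3 kN = 87.8
  3830 N = 3830 × 10^-3 kN = 3.83
  2730 N = 2730 × 10^-3 kN = 2.73
Sum: 602 + 87.8 + 3.83 + 2.73 = 696.36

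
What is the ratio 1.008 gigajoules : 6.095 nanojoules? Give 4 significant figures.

165400000000000000

(1.008 × 10⁹) / (6.095 × 10⁻⁹) = 0.16538 × 10¹⁸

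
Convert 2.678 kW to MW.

kilo = 10^3, mega = 10^6; factor is 10^-3.
2.678 × 10^-3 = 0.002678

0.002678 MW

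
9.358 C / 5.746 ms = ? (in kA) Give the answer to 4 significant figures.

1.629 kA

(9.358) / (5.746 × 10^-3) = 1.62861 × 10^3 A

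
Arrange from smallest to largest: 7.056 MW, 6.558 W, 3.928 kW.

7.056 MW = 7056000 W
6.558 W = 6.558 W
3.928 kW = 3928 W

6.558 W < 3.928 kW < 7.056 MW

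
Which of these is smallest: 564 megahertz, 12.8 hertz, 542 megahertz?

564 megahertz = 564000000 hertz
12.8 hertz = 12.8 hertz
542 megahertz = 542000000 hertz

12.8 hertz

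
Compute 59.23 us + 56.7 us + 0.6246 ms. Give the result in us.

740.53 us

In us:
  59.23 us → 59.23
  56.7 us → 56.7
  0.6246 ms = 0.6246 × 10^3 us = 624.6
Sum: 59.23 + 56.7 + 624.6 = 740.53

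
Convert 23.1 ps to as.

23100000 as

pico = 10^-12, atto = 10^-18; factor is 10^6.
23.1 × 10^6 = 23100000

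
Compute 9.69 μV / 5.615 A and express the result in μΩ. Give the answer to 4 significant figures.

(9.69 × 10⁻⁶) / (5.615) = 1.72573 × 10⁻⁶ Ω

1.726 μΩ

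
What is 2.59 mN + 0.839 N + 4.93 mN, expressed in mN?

846.52 mN

In mN:
  2.59 mN → 2.59
  0.839 N = 0.839 × 10³ mN = 839
  4.93 mN → 4.93
Sum: 2.59 + 839 + 4.93 = 846.52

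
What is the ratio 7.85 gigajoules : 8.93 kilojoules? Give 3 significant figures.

879000

(7.85 × 10⁹) / (8.93 × 10³) = 0.8791 × 10⁶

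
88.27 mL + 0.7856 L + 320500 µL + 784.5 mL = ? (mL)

In mL:
  88.27 mL → 88.27
  0.7856 L = 0.7856 × 10³ mL = 785.6
  320500 µL = 320500 × 10⁻³ mL = 320.5
  784.5 mL → 784.5
Sum: 88.27 + 785.6 + 320.5 + 784.5 = 1978.87

1978.87 mL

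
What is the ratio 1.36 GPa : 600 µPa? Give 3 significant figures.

2270000000000

(1.36e9) / (600e-6) = 0.002267e15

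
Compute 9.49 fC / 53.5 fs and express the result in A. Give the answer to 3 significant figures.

(9.49e-15) / (53.5e-15) = 0.17738 A

0.177 A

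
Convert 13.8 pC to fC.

pico = 10^-12, femto = 10^-15; factor is 10^3.
13.8 × 10^3 = 13800

13800 fC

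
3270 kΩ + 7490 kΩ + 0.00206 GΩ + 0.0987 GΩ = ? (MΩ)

111.52 MΩ

In MΩ:
  3270 kΩ = 3270 × 10^-3 MΩ = 3.27
  7490 kΩ = 7490 × 10^-3 MΩ = 7.49
  0.00206 GΩ = 0.00206 × 10^3 MΩ = 2.06
  0.0987 GΩ = 0.0987 × 10^3 MΩ = 98.7
Sum: 3.27 + 7.49 + 2.06 + 98.7 = 111.52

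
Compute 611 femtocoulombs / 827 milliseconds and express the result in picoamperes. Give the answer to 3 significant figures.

(611 × 10⁻¹⁵) / (827 × 10⁻³) = 0.73881 × 10⁻¹² A

0.739 picoamperes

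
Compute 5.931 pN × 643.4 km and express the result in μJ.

5.931 × 10⁻¹² × 643.4 × 10³ = 3816.0054 × 10⁻⁹ J

3.8160054 μJ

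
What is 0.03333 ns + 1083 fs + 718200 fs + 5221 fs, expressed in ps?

In ps:
  0.03333 ns = 0.03333 × 10^3 ps = 33.33
  1083 fs = 1083 × 10^-3 ps = 1.083
  718200 fs = 718200 × 10^-3 ps = 718.2
  5221 fs = 5221 × 10^-3 ps = 5.221
Sum: 33.33 + 1.083 + 718.2 + 5.221 = 757.834

757.834 ps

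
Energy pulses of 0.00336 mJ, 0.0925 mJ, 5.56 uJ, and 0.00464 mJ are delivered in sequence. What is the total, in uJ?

In uJ:
  0.00336 mJ = 0.00336 × 10^3 uJ = 3.36
  0.0925 mJ = 0.0925 × 10^3 uJ = 92.5
  5.56 uJ → 5.56
  0.00464 mJ = 0.00464 × 10^3 uJ = 4.64
Sum: 3.36 + 92.5 + 5.56 + 4.64 = 106.06

106.06 uJ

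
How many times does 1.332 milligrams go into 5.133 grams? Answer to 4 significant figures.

3854

(5.133) / (1.332e-3) = 3.8536e3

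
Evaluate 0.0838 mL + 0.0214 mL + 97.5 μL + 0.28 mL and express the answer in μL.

482.7 μL

In μL:
  0.0838 mL = 0.0838e3 μL = 83.8
  0.0214 mL = 0.0214e3 μL = 21.4
  97.5 μL → 97.5
  0.28 mL = 0.28e3 μL = 280
Sum: 83.8 + 21.4 + 97.5 + 280 = 482.7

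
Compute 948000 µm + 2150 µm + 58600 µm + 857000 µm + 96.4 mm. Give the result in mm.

1962.15 mm

In mm:
  948000 µm = 948000 × 10^-3 mm = 948
  2150 µm = 2150 × 10^-3 mm = 2.15
  58600 µm = 58600 × 10^-3 mm = 58.6
  857000 µm = 857000 × 10^-3 mm = 857
  96.4 mm → 96.4
Sum: 948 + 2.15 + 58.6 + 857 + 96.4 = 1962.15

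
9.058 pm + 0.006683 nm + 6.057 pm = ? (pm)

21.798 pm

In pm:
  9.058 pm → 9.058
  0.006683 nm = 0.006683e3 pm = 6.683
  6.057 pm → 6.057
Sum: 9.058 + 6.683 + 6.057 = 21.798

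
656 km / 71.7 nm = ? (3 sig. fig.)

9150000000000

(656e3) / (71.7e-9) = 9.149e12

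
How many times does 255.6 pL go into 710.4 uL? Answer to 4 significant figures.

(710.4e-6) / (255.6e-12) = 2.7793e6

2779000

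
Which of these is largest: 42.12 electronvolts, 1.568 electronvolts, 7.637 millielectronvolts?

42.12 electronvolts

42.12 electronvolts = 42.12 electronvolts
1.568 electronvolts = 1.568 electronvolts
7.637 millielectronvolts = 0.007637 electronvolts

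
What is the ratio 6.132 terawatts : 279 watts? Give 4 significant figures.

(6.132e12) / (279) = 0.021978e12

21980000000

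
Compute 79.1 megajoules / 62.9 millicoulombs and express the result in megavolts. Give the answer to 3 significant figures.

(79.1 × 10^6) / (62.9 × 10^-3) = 1.2576 × 10^9 V

1260 megavolts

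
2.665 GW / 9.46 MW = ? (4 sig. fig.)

281.7

(2.665e9) / (9.46e6) = 0.28171e3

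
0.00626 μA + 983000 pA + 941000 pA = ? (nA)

1930.26 nA

In nA:
  0.00626 μA = 0.00626 × 10³ nA = 6.26
  983000 pA = 983000 × 10⁻³ nA = 983
  941000 pA = 941000 × 10⁻³ nA = 941
Sum: 6.26 + 983 + 941 = 1930.26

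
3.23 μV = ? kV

0.00000000323 kV

micro = 1e-6, kilo = 1e3; factor is 1e-9.
3.23 × 1e-9 = 0.00000000323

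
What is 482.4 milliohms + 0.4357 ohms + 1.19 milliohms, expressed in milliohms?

919.29 milliohms

In milliohms:
  482.4 milliohms → 482.4
  0.4357 ohms = 0.4357e3 milliohms = 435.7
  1.19 milliohms → 1.19
Sum: 482.4 + 435.7 + 1.19 = 919.29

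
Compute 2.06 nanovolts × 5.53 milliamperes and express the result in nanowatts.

0.0113918 nanowatts

2.06 × 10^-9 × 5.53 × 10^-3 = 11.3918 × 10^-12 W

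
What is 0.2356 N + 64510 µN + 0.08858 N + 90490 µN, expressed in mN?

479.18 mN

In mN:
  0.2356 N = 0.2356e3 mN = 235.6
  64510 µN = 64510e-3 mN = 64.51
  0.08858 N = 0.08858e3 mN = 88.58
  90490 µN = 90490e-3 mN = 90.49
Sum: 235.6 + 64.51 + 88.58 + 90.49 = 479.18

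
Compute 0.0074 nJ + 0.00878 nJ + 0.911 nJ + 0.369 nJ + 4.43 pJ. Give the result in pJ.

1300.61 pJ

In pJ:
  0.0074 nJ = 0.0074 × 10^3 pJ = 7.4
  0.00878 nJ = 0.00878 × 10^3 pJ = 8.78
  0.911 nJ = 0.911 × 10^3 pJ = 911
  0.369 nJ = 0.369 × 10^3 pJ = 369
  4.43 pJ → 4.43
Sum: 7.4 + 8.78 + 911 + 369 + 4.43 = 1300.61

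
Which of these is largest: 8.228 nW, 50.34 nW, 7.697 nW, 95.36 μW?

95.36 μW

8.228 nW = 0.000000008228 W
50.34 nW = 0.00000005034 W
7.697 nW = 0.000000007697 W
95.36 μW = 0.00009536 W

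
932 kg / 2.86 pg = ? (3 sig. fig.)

326000000000000000

(932 × 10³) / (2.86 × 10⁻¹²) = 325.9 × 10¹⁵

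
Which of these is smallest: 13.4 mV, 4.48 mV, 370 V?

13.4 mV = 0.0134 V
4.48 mV = 0.00448 V
370 V = 370 V

4.48 mV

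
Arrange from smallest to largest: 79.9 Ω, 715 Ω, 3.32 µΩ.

79.9 Ω = 79.9 Ω
715 Ω = 715 Ω
3.32 µΩ = 0.00000332 Ω

3.32 µΩ < 79.9 Ω < 715 Ω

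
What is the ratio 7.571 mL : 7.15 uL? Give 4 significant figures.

(7.571 × 10^-3) / (7.15 × 10^-6) = 1.0589 × 10^3

1059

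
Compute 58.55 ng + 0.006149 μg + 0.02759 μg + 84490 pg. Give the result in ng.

176.779 ng

In ng:
  58.55 ng → 58.55
  0.006149 μg = 0.006149e3 ng = 6.149
  0.02759 μg = 0.02759e3 ng = 27.59
  84490 pg = 84490e-3 ng = 84.49
Sum: 58.55 + 6.149 + 27.59 + 84.49 = 176.779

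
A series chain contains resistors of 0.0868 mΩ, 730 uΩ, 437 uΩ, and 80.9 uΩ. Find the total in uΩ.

In uΩ:
  0.0868 mΩ = 0.0868 × 10^3 uΩ = 86.8
  730 uΩ → 730
  437 uΩ → 437
  80.9 uΩ → 80.9
Sum: 86.8 + 730 + 437 + 80.9 = 1334.7

1334.7 uΩ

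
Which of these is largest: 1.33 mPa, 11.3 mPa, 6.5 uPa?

1.33 mPa = 0.00133 Pa
11.3 mPa = 0.0113 Pa
6.5 uPa = 0.0000065 Pa

11.3 mPa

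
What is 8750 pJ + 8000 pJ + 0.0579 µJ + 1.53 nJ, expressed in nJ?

76.18 nJ

In nJ:
  8750 pJ = 8750e-3 nJ = 8.75
  8000 pJ = 8000e-3 nJ = 8
  0.0579 µJ = 0.0579e3 nJ = 57.9
  1.53 nJ → 1.53
Sum: 8.75 + 8 + 57.9 + 1.53 = 76.18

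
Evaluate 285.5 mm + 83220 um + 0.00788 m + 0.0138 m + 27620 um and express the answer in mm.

In mm:
  285.5 mm → 285.5
  83220 um = 83220 × 10⁻³ mm = 83.22
  0.00788 m = 0.00788 × 10³ mm = 7.88
  0.0138 m = 0.0138 × 10³ mm = 13.8
  27620 um = 27620 × 10⁻³ mm = 27.62
Sum: 285.5 + 83.22 + 7.88 + 13.8 + 27.62 = 418.02

418.02 mm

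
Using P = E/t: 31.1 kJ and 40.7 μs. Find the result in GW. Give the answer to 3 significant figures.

0.764 GW

(31.1 × 10³) / (40.7 × 10⁻⁶) = 0.76413 × 10⁹ W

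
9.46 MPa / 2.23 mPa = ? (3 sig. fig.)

(9.46 × 10⁶) / (2.23 × 10⁻³) = 4.242 × 10⁹

4240000000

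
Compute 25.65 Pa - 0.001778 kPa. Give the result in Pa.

In Pa:
  25.65 Pa → 25.65
  0.001778 kPa = 0.001778 × 10³ Pa = 1.778
Difference: 25.65 - 1.778 = 23.872

23.872 Pa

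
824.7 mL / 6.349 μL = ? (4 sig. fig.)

(824.7e-3) / (6.349e-6) = 129.89e3

129900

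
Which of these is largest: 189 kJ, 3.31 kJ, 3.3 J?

189 kJ

189 kJ = 189000 J
3.31 kJ = 3310 J
3.3 J = 3.3 J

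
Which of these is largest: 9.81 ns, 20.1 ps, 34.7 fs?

9.81 ns = 0.00000000981 s
20.1 ps = 0.0000000000201 s
34.7 fs = 0.0000000000000347 s

9.81 ns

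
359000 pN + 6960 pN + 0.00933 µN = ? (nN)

In nN:
  359000 pN = 359000 × 10^-3 nN = 359
  6960 pN = 6960 × 10^-3 nN = 6.96
  0.00933 µN = 0.00933 × 10^3 nN = 9.33
Sum: 359 + 6.96 + 9.33 = 375.29

375.29 nN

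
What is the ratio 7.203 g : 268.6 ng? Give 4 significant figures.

26820000

(7.203) / (268.6 × 10⁻⁹) = 0.026817 × 10⁹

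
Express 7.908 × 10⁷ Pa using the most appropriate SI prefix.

= 79.08 × 10⁶ Pa; 10⁶ is mega.

79.08 MPa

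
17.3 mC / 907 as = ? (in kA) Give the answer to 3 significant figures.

(17.3 × 10⁻³) / (907 × 10⁻¹⁸) = 0.019074 × 10¹⁵ A

19100000000 kA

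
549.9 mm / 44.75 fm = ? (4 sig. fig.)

(549.9 × 10⁻³) / (44.75 × 10⁻¹⁵) = 12.288 × 10¹²

12290000000000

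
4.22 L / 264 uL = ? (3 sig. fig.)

(4.22) / (264 × 10⁻⁶) = 0.01598 × 10⁶

16000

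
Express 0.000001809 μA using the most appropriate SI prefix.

1.809 pA

= 1.809 × 10⁻¹² A; 10⁻¹² is pico.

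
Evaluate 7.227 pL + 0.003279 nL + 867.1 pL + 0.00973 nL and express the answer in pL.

In pL:
  7.227 pL → 7.227
  0.003279 nL = 0.003279e3 pL = 3.279
  867.1 pL → 867.1
  0.00973 nL = 0.00973e3 pL = 9.73
Sum: 7.227 + 3.279 + 867.1 + 9.73 = 887.336

887.336 pL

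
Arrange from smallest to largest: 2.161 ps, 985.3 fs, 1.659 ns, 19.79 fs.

19.79 fs < 985.3 fs < 2.161 ps < 1.659 ns

2.161 ps = 0.000000000002161 s
985.3 fs = 0.0000000000009853 s
1.659 ns = 0.000000001659 s
19.79 fs = 0.00000000000001979 s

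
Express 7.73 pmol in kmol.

pico = 10⁻¹², kilo = 10³; factor is 10⁻¹⁵.
7.73 × 10⁻¹⁵ = 0.00000000000000773

0.00000000000000773 kmol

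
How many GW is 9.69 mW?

milli = 10⁻³, giga = 10⁹; factor is 10⁻¹².
9.69 × 10⁻¹² = 0.00000000000969

0.00000000000969 GW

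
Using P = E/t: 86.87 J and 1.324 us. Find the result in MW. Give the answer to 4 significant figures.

(86.87) / (1.324 × 10⁻⁶) = 65.6118 × 10⁶ W

65.61 MW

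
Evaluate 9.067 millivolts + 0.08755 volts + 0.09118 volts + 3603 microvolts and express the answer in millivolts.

In millivolts:
  9.067 millivolts → 9.067
  0.08755 volts = 0.08755 × 10^3 millivolts = 87.55
  0.09118 volts = 0.09118 × 10^3 millivolts = 91.18
  3603 microvolts = 3603 × 10^-3 millivolts = 3.603
Sum: 9.067 + 87.55 + 91.18 + 3.603 = 191.4

191.4 millivolts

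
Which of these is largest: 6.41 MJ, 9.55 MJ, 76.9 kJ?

6.41 MJ = 6410000 J
9.55 MJ = 9550000 J
76.9 kJ = 76900 J

9.55 MJ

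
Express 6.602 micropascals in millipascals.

0.006602 millipascals

micro = 10^-6, milli = 10^-3; factor is 10^-3.
6.602 × 10^-3 = 0.006602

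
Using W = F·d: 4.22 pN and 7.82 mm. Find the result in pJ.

0.0330004 pJ

4.22e-12 × 7.82e-3 = 33.0004e-15 J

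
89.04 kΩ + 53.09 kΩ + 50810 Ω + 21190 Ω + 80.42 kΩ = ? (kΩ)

In kΩ:
  89.04 kΩ → 89.04
  53.09 kΩ → 53.09
  50810 Ω = 50810 × 10⁻³ kΩ = 50.81
  21190 Ω = 21190 × 10⁻³ kΩ = 21.19
  80.42 kΩ → 80.42
Sum: 89.04 + 53.09 + 50.81 + 21.19 + 80.42 = 294.55

294.55 kΩ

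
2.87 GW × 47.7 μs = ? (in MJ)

0.136899 MJ

2.87 × 10⁹ × 47.7 × 10⁻⁶ = 136.899 × 10³ J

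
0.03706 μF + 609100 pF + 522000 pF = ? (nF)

In nF:
  0.03706 μF = 0.03706 × 10³ nF = 37.06
  609100 pF = 609100 × 10⁻³ nF = 609.1
  522000 pF = 522000 × 10⁻³ nF = 522
Sum: 37.06 + 609.1 + 522 = 1168.16

1168.16 nF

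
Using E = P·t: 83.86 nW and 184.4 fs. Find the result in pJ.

0.000000015463784 pJ

83.86e-9 × 184.4e-15 = 15463.784e-24 J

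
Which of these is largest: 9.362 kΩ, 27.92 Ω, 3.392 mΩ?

9.362 kΩ = 9362 Ω
27.92 Ω = 27.92 Ω
3.392 mΩ = 0.003392 Ω

9.362 kΩ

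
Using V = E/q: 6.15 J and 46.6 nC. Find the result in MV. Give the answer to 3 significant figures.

132 MV

(6.15) / (46.6 × 10^-9) = 0.13197 × 10^9 V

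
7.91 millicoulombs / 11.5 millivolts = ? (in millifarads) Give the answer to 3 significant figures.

688 millifarads

(7.91 × 10^-3) / (11.5 × 10^-3) = 0.68783 F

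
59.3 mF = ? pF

59300000000 pF

milli = 10⁻³, pico = 10⁻¹²; factor is 10⁹.
59.3 × 10⁹ = 59300000000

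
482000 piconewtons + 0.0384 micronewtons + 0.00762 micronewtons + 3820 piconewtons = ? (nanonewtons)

In nanonewtons:
  482000 piconewtons = 482000 × 10^-3 nanonewtons = 482
  0.0384 micronewtons = 0.0384 × 10^3 nanonewtons = 38.4
  0.00762 micronewtons = 0.00762 × 10^3 nanonewtons = 7.62
  3820 piconewtons = 3820 × 10^-3 nanonewtons = 3.82
Sum: 482 + 38.4 + 7.62 + 3.82 = 531.84

531.84 nanonewtons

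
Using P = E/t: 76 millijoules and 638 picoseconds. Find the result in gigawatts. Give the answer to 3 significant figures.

(76 × 10⁻³) / (638 × 10⁻¹²) = 0.11912 × 10⁹ W

0.119 gigawatts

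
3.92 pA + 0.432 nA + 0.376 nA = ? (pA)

In pA:
  3.92 pA → 3.92
  0.432 nA = 0.432 × 10^3 pA = 432
  0.376 nA = 0.376 × 10^3 pA = 376
Sum: 3.92 + 432 + 376 = 811.92

811.92 pA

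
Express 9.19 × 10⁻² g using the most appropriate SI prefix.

91.9 mg

= 91.9 × 10⁻³ g; 10⁻³ is milli.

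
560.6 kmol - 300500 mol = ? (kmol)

260.1 kmol

In kmol:
  560.6 kmol → 560.6
  300500 mol = 300500 × 10^-3 kmol = 300.5
Difference: 560.6 - 300.5 = 260.1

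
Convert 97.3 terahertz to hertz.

tera = 10^12, (no prefix) = 10^0; factor is 10^12.
97.3 × 10^12 = 97300000000000

97300000000000 hertz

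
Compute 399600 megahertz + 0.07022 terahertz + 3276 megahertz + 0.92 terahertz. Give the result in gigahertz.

1393.096 gigahertz

In gigahertz:
  399600 megahertz = 399600 × 10⁻³ gigahertz = 399.6
  0.07022 terahertz = 0.07022 × 10³ gigahertz = 70.22
  3276 megahertz = 3276 × 10⁻³ gigahertz = 3.276
  0.92 terahertz = 0.92 × 10³ gigahertz = 920
Sum: 399.6 + 70.22 + 3.276 + 920 = 1393.096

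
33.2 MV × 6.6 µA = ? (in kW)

0.21912 kW

33.2e6 × 6.6e-6 = 219.12 W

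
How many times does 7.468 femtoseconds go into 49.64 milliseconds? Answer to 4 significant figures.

(49.64 × 10^-3) / (7.468 × 10^-15) = 6.647 × 10^12

6647000000000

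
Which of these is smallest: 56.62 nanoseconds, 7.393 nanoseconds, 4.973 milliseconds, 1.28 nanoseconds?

1.28 nanoseconds

56.62 nanoseconds = 0.00000005662 seconds
7.393 nanoseconds = 0.000000007393 seconds
4.973 milliseconds = 0.004973 seconds
1.28 nanoseconds = 0.00000000128 seconds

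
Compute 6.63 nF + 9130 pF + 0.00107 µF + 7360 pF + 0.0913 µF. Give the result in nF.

115.49 nF

In nF:
  6.63 nF → 6.63
  9130 pF = 9130e-3 nF = 9.13
  0.00107 µF = 0.00107e3 nF = 1.07
  7360 pF = 7360e-3 nF = 7.36
  0.0913 µF = 0.0913e3 nF = 91.3
Sum: 6.63 + 9.13 + 1.07 + 7.36 + 91.3 = 115.49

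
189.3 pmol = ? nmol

0.1893 nmol

pico = 10⁻¹², nano = 10⁻⁹; factor is 10⁻³.
189.3 × 10⁻³ = 0.1893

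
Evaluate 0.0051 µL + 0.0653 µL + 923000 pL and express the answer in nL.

In nL:
  0.0051 µL = 0.0051 × 10^3 nL = 5.1
  0.0653 µL = 0.0653 × 10^3 nL = 65.3
  923000 pL = 923000 × 10^-3 nL = 923
Sum: 5.1 + 65.3 + 923 = 993.4

993.4 nL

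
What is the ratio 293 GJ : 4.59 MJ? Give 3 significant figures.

(293e9) / (4.59e6) = 63.83e3

63800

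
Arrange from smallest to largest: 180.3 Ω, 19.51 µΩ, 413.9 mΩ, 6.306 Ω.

19.51 µΩ < 413.9 mΩ < 6.306 Ω < 180.3 Ω

180.3 Ω = 180.3 Ω
19.51 µΩ = 0.00001951 Ω
413.9 mΩ = 0.4139 Ω
6.306 Ω = 6.306 Ω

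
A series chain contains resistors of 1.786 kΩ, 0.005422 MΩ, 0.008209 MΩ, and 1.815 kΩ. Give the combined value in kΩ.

In kΩ:
  1.786 kΩ → 1.786
  0.005422 MΩ = 0.005422 × 10³ kΩ = 5.422
  0.008209 MΩ = 0.008209 × 10³ kΩ = 8.209
  1.815 kΩ → 1.815
Sum: 1.786 + 5.422 + 8.209 + 1.815 = 17.232

17.232 kΩ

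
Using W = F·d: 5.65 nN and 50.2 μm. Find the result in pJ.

5.65 × 10^-9 × 50.2 × 10^-6 = 283.63 × 10^-15 J

0.28363 pJ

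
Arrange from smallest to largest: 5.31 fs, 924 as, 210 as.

5.31 fs = 0.00000000000000531 s
924 as = 0.000000000000000924 s
210 as = 0.00000000000000021 s

210 as < 924 as < 5.31 fs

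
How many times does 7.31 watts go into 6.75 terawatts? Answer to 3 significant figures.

(6.75e12) / (7.31) = 0.9234e12

923000000000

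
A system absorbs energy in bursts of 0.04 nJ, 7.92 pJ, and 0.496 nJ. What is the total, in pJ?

In pJ:
  0.04 nJ = 0.04e3 pJ = 40
  7.92 pJ → 7.92
  0.496 nJ = 0.496e3 pJ = 496
Sum: 40 + 7.92 + 496 = 543.92

543.92 pJ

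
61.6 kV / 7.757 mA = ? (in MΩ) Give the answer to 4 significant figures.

7.941 MΩ

(61.6e3) / (7.757e-3) = 7.94121e6 Ω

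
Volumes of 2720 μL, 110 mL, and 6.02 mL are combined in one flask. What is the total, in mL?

118.74 mL

In mL:
  2720 μL = 2720 × 10⁻³ mL = 2.72
  110 mL → 110
  6.02 mL → 6.02
Sum: 2.72 + 110 + 6.02 = 118.74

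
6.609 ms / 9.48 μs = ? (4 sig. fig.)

697.2

(6.609e-3) / (9.48e-6) = 0.69715e3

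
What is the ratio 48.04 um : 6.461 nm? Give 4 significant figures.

7435

(48.04e-6) / (6.461e-9) = 7.4354e3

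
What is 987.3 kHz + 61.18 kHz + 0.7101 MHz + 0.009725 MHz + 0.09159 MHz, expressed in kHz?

In kHz:
  987.3 kHz → 987.3
  61.18 kHz → 61.18
  0.7101 MHz = 0.7101 × 10^3 kHz = 710.1
  0.009725 MHz = 0.009725 × 10^3 kHz = 9.725
  0.09159 MHz = 0.09159 × 10^3 kHz = 91.59
Sum: 987.3 + 61.18 + 710.1 + 9.725 + 91.59 = 1859.895

1859.895 kHz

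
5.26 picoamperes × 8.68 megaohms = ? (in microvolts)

5.26 × 10^-12 × 8.68 × 10^6 = 45.6568 × 10^-6 V

45.6568 microvolts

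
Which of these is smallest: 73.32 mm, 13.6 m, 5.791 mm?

73.32 mm = 0.07332 m
13.6 m = 13.6 m
5.791 mm = 0.005791 m

5.791 mm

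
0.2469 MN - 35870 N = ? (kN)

In kN:
  0.2469 MN = 0.2469e3 kN = 246.9
  35870 N = 35870e-3 kN = 35.87
Difference: 246.9 - 35.87 = 211.03

211.03 kN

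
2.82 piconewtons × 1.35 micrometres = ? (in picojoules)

2.82 × 10⁻¹² × 1.35 × 10⁻⁶ = 3.807 × 10⁻¹⁸ J

0.000003807 picojoules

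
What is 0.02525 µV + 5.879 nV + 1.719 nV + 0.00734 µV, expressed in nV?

40.188 nV

In nV:
  0.02525 µV = 0.02525e3 nV = 25.25
  5.879 nV → 5.879
  1.719 nV → 1.719
  0.00734 µV = 0.00734e3 nV = 7.34
Sum: 25.25 + 5.879 + 1.719 + 7.34 = 40.188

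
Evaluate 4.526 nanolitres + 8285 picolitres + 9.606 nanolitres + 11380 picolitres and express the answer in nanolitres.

In nanolitres:
  4.526 nanolitres → 4.526
  8285 picolitres = 8285 × 10^-3 nanolitres = 8.285
  9.606 nanolitres → 9.606
  11380 picolitres = 11380 × 10^-3 nanolitres = 11.38
Sum: 4.526 + 8.285 + 9.606 + 11.38 = 33.797

33.797 nanolitres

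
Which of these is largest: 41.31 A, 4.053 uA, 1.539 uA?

41.31 A

41.31 A = 41.31 A
4.053 uA = 0.000004053 A
1.539 uA = 0.000001539 A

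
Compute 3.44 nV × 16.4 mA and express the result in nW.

0.056416 nW

3.44 × 10^-9 × 16.4 × 10^-3 = 56.416 × 10^-12 W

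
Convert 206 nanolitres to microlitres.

0.206 microlitres

nano = 1e-9, micro = 1e-6; factor is 1e-3.
206 × 1e-3 = 0.206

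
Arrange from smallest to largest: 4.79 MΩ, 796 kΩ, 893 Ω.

893 Ω < 796 kΩ < 4.79 MΩ

4.79 MΩ = 4790000 Ω
796 kΩ = 796000 Ω
893 Ω = 893 Ω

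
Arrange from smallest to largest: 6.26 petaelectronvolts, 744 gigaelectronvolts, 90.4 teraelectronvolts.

6.26 petaelectronvolts = 6260000000000000 electronvolts
744 gigaelectronvolts = 744000000000 electronvolts
90.4 teraelectronvolts = 90400000000000 electronvolts

744 gigaelectronvolts < 90.4 teraelectronvolts < 6.26 petaelectronvolts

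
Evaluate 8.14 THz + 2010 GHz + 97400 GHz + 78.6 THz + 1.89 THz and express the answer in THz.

In THz:
  8.14 THz → 8.14
  2010 GHz = 2010 × 10^-3 THz = 2.01
  97400 GHz = 97400 × 10^-3 THz = 97.4
  78.6 THz → 78.6
  1.89 THz → 1.89
Sum: 8.14 + 2.01 + 97.4 + 78.6 + 1.89 = 188.04

188.04 THz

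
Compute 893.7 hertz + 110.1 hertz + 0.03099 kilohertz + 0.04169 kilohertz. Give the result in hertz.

In hertz:
  893.7 hertz → 893.7
  110.1 hertz → 110.1
  0.03099 kilohertz = 0.03099 × 10^3 hertz = 30.99
  0.04169 kilohertz = 0.04169 × 10^3 hertz = 41.69
Sum: 893.7 + 110.1 + 30.99 + 41.69 = 1076.48

1076.48 hertz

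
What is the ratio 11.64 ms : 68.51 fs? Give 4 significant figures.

(11.64e-3) / (68.51e-15) = 0.1699e12

169900000000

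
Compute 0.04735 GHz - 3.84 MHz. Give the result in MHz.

43.51 MHz

In MHz:
  0.04735 GHz = 0.04735 × 10^3 MHz = 47.35
  3.84 MHz → 3.84
Difference: 47.35 - 3.84 = 43.51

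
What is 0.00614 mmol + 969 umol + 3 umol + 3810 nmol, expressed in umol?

981.95 umol

In umol:
  0.00614 mmol = 0.00614 × 10^3 umol = 6.14
  969 umol → 969
  3 umol → 3
  3810 nmol = 3810 × 10^-3 umol = 3.81
Sum: 6.14 + 969 + 3 + 3.81 = 981.95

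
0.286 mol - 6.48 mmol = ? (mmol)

279.52 mmol

In mmol:
  0.286 mol = 0.286e3 mmol = 286
  6.48 mmol → 6.48
Difference: 286 - 6.48 = 279.52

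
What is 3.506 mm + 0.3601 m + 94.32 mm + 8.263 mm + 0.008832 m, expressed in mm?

475.021 mm

In mm:
  3.506 mm → 3.506
  0.3601 m = 0.3601e3 mm = 360.1
  94.32 mm → 94.32
  8.263 mm → 8.263
  0.008832 m = 0.008832e3 mm = 8.832
Sum: 3.506 + 360.1 + 94.32 + 8.263 + 8.832 = 475.021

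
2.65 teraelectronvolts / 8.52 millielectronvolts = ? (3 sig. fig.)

311000000000000

(2.65e12) / (8.52e-3) = 0.311e15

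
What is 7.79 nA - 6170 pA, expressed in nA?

In nA:
  7.79 nA → 7.79
  6170 pA = 6170 × 10^-3 nA = 6.17
Difference: 7.79 - 6.17 = 1.62

1.62 nA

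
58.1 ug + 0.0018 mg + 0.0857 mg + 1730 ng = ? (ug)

In ug:
  58.1 ug → 58.1
  0.0018 mg = 0.0018 × 10³ ug = 1.8
  0.0857 mg = 0.0857 × 10³ ug = 85.7
  1730 ng = 1730 × 10⁻³ ug = 1.73
Sum: 58.1 + 1.8 + 85.7 + 1.73 = 147.33

147.33 ug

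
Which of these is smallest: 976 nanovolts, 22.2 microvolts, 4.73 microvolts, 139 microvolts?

976 nanovolts = 0.000000976 volts
22.2 microvolts = 0.0000222 volts
4.73 microvolts = 0.00000473 volts
139 microvolts = 0.000139 volts

976 nanovolts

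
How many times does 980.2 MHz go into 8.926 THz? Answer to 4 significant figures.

9106

(8.926 × 10^12) / (980.2 × 10^6) = 0.0091063 × 10^6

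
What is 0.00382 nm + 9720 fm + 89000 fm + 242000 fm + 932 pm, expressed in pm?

1276.54 pm

In pm:
  0.00382 nm = 0.00382e3 pm = 3.82
  9720 fm = 9720e-3 pm = 9.72
  89000 fm = 89000e-3 pm = 89
  242000 fm = 242000e-3 pm = 242
  932 pm → 932
Sum: 3.82 + 9.72 + 89 + 242 + 932 = 1276.54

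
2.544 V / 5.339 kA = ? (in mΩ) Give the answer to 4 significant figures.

0.4765 mΩ

(2.544) / (5.339 × 10³) = 0.476494 × 10⁻³ Ω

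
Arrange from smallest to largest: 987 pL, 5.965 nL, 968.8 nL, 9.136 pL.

987 pL = 0.000000000987 L
5.965 nL = 0.000000005965 L
968.8 nL = 0.0000009688 L
9.136 pL = 0.000000000009136 L

9.136 pL < 987 pL < 5.965 nL < 968.8 nL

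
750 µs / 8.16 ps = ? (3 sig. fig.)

(750e-6) / (8.16e-12) = 91.91e6

91900000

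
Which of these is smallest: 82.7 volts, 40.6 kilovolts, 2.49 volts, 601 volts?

82.7 volts = 82.7 volts
40.6 kilovolts = 40600 volts
2.49 volts = 2.49 volts
601 volts = 601 volts

2.49 volts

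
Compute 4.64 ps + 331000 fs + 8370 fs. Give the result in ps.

344.01 ps

In ps:
  4.64 ps → 4.64
  331000 fs = 331000 × 10^-3 ps = 331
  8370 fs = 8370 × 10^-3 ps = 8.37
Sum: 4.64 + 331 + 8.37 = 344.01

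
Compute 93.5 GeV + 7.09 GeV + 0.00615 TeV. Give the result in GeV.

In GeV:
  93.5 GeV → 93.5
  7.09 GeV → 7.09
  0.00615 TeV = 0.00615 × 10³ GeV = 6.15
Sum: 93.5 + 7.09 + 6.15 = 106.74

106.74 GeV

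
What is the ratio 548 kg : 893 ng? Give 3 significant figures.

614000000000

(548 × 10^3) / (893 × 10^-9) = 0.6137 × 10^12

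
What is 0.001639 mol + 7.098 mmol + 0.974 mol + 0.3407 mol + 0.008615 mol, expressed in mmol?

1332.052 mmol

In mmol:
  0.001639 mol = 0.001639e3 mmol = 1.639
  7.098 mmol → 7.098
  0.974 mol = 0.974e3 mmol = 974
  0.3407 mol = 0.3407e3 mmol = 340.7
  0.008615 mol = 0.008615e3 mmol = 8.615
Sum: 1.639 + 7.098 + 974 + 340.7 + 8.615 = 1332.052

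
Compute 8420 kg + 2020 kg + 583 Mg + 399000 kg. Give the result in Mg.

992.44 Mg

In Mg:
  8420 kg = 8420 × 10⁻³ Mg = 8.42
  2020 kg = 2020 × 10⁻³ Mg = 2.02
  583 Mg → 583
  399000 kg = 399000 × 10⁻³ Mg = 399
Sum: 8.42 + 2.02 + 583 + 399 = 992.44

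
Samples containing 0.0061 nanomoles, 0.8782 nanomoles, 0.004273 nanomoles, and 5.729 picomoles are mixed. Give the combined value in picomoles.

In picomoles:
  0.0061 nanomoles = 0.0061 × 10^3 picomoles = 6.1
  0.8782 nanomoles = 0.8782 × 10^3 picomoles = 878.2
  0.004273 nanomoles = 0.004273 × 10^3 picomoles = 4.273
  5.729 picomoles → 5.729
Sum: 6.1 + 878.2 + 4.273 + 5.729 = 894.302

894.302 picomoles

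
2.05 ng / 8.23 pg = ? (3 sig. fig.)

249

(2.05 × 10^-9) / (8.23 × 10^-12) = 0.2491 × 10^3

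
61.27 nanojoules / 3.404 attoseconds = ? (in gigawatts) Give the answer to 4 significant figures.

(61.27e-9) / (3.404e-18) = 17.9994e9 W

18.00 gigawatts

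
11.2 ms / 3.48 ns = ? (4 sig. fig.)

3218000

(11.2 × 10^-3) / (3.48 × 10^-9) = 3.2184 × 10^6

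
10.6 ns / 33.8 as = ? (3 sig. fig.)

(10.6 × 10⁻⁹) / (33.8 × 10⁻¹⁸) = 0.3136 × 10⁹

314000000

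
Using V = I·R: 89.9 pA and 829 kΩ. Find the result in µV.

89.9e-12 × 829e3 = 74527.1e-9 V

74.5271 µV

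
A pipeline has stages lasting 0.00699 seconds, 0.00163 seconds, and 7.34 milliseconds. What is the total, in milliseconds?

In milliseconds:
  0.00699 seconds = 0.00699 × 10³ milliseconds = 6.99
  0.00163 seconds = 0.00163 × 10³ milliseconds = 1.63
  7.34 milliseconds → 7.34
Sum: 6.99 + 1.63 + 7.34 = 15.96

15.96 milliseconds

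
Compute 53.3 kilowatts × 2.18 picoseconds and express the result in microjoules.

53.3 × 10^3 × 2.18 × 10^-12 = 116.194 × 10^-9 J

0.116194 microjoules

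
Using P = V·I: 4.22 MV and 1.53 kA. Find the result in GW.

4.22 × 10^6 × 1.53 × 10^3 = 6.4566 × 10^9 W

6.4566 GW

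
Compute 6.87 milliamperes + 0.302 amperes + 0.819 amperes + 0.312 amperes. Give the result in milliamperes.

In milliamperes:
  6.87 milliamperes → 6.87
  0.302 amperes = 0.302e3 milliamperes = 302
  0.819 amperes = 0.819e3 milliamperes = 819
  0.312 amperes = 0.312e3 milliamperes = 312
Sum: 6.87 + 302 + 819 + 312 = 1439.87

1439.87 milliamperes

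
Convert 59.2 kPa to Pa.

59200 Pa

kilo = 10^3, (no prefix) = 10^0; factor is 10^3.
59.2 × 10^3 = 59200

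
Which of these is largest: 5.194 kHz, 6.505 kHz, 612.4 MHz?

5.194 kHz = 5194 Hz
6.505 kHz = 6505 Hz
612.4 MHz = 612400000 Hz

612.4 MHz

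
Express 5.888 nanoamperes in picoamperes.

5888 picoamperes

nano = 10⁻⁹, pico = 10⁻¹²; factor is 10³.
5.888 × 10³ = 5888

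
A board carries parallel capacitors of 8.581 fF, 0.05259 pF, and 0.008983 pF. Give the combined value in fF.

In fF:
  8.581 fF → 8.581
  0.05259 pF = 0.05259 × 10^3 fF = 52.59
  0.008983 pF = 0.008983 × 10^3 fF = 8.983
Sum: 8.581 + 52.59 + 8.983 = 70.154

70.154 fF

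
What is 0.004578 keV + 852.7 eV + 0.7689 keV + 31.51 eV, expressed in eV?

1657.688 eV

In eV:
  0.004578 keV = 0.004578 × 10³ eV = 4.578
  852.7 eV → 852.7
  0.7689 keV = 0.7689 × 10³ eV = 768.9
  31.51 eV → 31.51
Sum: 4.578 + 852.7 + 768.9 + 31.51 = 1657.688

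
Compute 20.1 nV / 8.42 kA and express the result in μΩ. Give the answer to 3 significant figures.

0.00000239 μΩ

(20.1 × 10^-9) / (8.42 × 10^3) = 2.3872 × 10^-12 Ω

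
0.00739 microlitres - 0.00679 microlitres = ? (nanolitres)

In nanolitres:
  0.00739 microlitres = 0.00739e3 nanolitres = 7.39
  0.00679 microlitres = 0.00679e3 nanolitres = 6.79
Difference: 7.39 - 6.79 = 0.6

0.6 nanolitres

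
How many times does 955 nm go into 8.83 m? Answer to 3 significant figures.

9250000

(8.83) / (955 × 10⁻⁹) = 0.009246 × 10⁹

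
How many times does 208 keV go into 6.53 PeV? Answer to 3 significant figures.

(6.53 × 10¹⁵) / (208 × 10³) = 0.03139 × 10¹²

31400000000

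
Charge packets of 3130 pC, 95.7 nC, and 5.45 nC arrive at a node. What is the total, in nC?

104.28 nC

In nC:
  3130 pC = 3130 × 10⁻³ nC = 3.13
  95.7 nC → 95.7
  5.45 nC → 5.45
Sum: 3.13 + 95.7 + 5.45 = 104.28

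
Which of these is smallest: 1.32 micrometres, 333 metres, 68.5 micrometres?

1.32 micrometres = 0.00000132 metres
333 metres = 333 metres
68.5 micrometres = 0.0000685 metres

1.32 micrometres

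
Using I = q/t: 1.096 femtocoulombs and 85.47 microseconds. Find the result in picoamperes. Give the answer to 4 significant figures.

12.82 picoamperes

(1.096 × 10⁻¹⁵) / (85.47 × 10⁻⁶) = 0.0128232 × 10⁻⁹ A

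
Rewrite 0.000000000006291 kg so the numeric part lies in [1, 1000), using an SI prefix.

6.291 ng

= 6.291 × 10^-9 g; 10^-9 is nano.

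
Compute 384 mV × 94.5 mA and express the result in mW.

36.288 mW

384 × 10⁻³ × 94.5 × 10⁻³ = 36288 × 10⁻⁶ W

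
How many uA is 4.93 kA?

4930000000 uA

kilo = 1e3, micro = 1e-6; factor is 1e9.
4.93 × 1e9 = 4930000000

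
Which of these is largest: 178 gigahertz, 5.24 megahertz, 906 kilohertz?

178 gigahertz

178 gigahertz = 178000000000 hertz
5.24 megahertz = 5240000 hertz
906 kilohertz = 906000 hertz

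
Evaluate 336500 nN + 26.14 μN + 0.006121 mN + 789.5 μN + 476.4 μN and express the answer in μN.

1634.661 μN

In μN:
  336500 nN = 336500 × 10⁻³ μN = 336.5
  26.14 μN → 26.14
  0.006121 mN = 0.006121 × 10³ μN = 6.121
  789.5 μN → 789.5
  476.4 μN → 476.4
Sum: 336.5 + 26.14 + 6.121 + 789.5 + 476.4 = 1634.661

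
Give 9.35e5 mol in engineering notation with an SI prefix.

935 kmol

= 935e3 mol; 1e3 is kilo.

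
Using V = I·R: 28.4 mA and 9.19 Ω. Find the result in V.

28.4 × 10⁻³ × 9.19 = 260.996 × 10⁻³ V

0.260996 V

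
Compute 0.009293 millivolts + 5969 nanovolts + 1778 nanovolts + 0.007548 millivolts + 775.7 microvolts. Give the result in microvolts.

800.288 microvolts

In microvolts:
  0.009293 millivolts = 0.009293 × 10³ microvolts = 9.293
  5969 nanovolts = 5969 × 10⁻³ microvolts = 5.969
  1778 nanovolts = 1778 × 10⁻³ microvolts = 1.778
  0.007548 millivolts = 0.007548 × 10³ microvolts = 7.548
  775.7 microvolts → 775.7
Sum: 9.293 + 5.969 + 1.778 + 7.548 + 775.7 = 800.288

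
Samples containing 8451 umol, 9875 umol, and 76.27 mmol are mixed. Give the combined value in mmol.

In mmol:
  8451 umol = 8451 × 10⁻³ mmol = 8.451
  9875 umol = 9875 × 10⁻³ mmol = 9.875
  76.27 mmol → 76.27
Sum: 8.451 + 9.875 + 76.27 = 94.596

94.596 mmol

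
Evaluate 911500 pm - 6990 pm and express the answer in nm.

904.51 nm

In nm:
  911500 pm = 911500 × 10⁻³ nm = 911.5
  6990 pm = 6990 × 10⁻³ nm = 6.99
Difference: 911.5 - 6.99 = 904.51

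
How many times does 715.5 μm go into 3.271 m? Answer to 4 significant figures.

4572

(3.271) / (715.5 × 10^-6) = 0.0045716 × 10^6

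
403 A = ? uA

(no prefix) = 1e0, micro = 1e-6; factor is 1e6.
403 × 1e6 = 403000000

403000000 uA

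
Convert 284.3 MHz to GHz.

0.2843 GHz

mega = 10^6, giga = 10^9; factor is 10^-3.
284.3 × 10^-3 = 0.2843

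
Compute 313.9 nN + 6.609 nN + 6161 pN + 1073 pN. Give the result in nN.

In nN:
  313.9 nN → 313.9
  6.609 nN → 6.609
  6161 pN = 6161 × 10^-3 nN = 6.161
  1073 pN = 1073 × 10^-3 nN = 1.073
Sum: 313.9 + 6.609 + 6.161 + 1.073 = 327.743

327.743 nN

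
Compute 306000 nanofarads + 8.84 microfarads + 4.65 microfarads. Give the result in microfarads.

In microfarads:
  306000 nanofarads = 306000 × 10^-3 microfarads = 306
  8.84 microfarads → 8.84
  4.65 microfarads → 4.65
Sum: 306 + 8.84 + 4.65 = 319.49

319.49 microfarads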